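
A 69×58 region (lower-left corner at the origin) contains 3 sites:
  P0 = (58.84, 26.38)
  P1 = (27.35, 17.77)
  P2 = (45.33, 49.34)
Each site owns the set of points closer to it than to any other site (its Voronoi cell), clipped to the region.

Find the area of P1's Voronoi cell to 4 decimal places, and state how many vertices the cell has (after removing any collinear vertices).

1. box [0,69]×[0,58]: [(0, 0) (69, 0) (69, 58) (0, 58)]
2. ⊥bis P1·P0 via (43.095,22.075): [(0, 0) (49.1307, 0) (33.2724, 58) (0, 58)]  |A|=2389.6908
3. ⊥bis P1·P2 via (36.34,33.555): [(0, 54.2516) (0, 0) (49.1307, 0) (40.6231, 31.1157)]  |A|=1866.3028
4. canonical 4-gon: [(0, 54.2516) (0, 0) (49.1307, 0) (40.6231, 31.1157)]
5. shoelace: 1866.3028

Area of P1's cell: 1866.3028 (4 vertices)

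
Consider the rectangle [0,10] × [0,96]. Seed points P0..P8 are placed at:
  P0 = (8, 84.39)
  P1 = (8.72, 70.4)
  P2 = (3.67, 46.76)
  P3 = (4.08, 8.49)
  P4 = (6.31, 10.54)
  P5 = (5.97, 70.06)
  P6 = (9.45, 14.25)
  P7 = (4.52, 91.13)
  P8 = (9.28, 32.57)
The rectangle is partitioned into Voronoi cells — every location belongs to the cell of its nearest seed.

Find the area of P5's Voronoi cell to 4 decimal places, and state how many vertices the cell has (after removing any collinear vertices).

Area of P5's cell: 146.8930 (4 vertices)

1. box [0,10]×[0,96]: [(0, 0) (10, 0) (10, 96) (0, 96)]
2. ⊥bis P5·P0 via (6.985,77.225): [(0, 78.2145) (0, 0) (10, 0) (10, 76.7979)]  |A|=775.062
3. ⊥bis P5·P1 via (7.345,70.23): [(6.4712, 77.2978) (0, 78.2145) (0, 0) (10, 0) (10, 48.7557)]  |A|=725.5839
4. ⊥bis P5·P2 via (4.82,58.41): [(8.8556, 58.0116) (6.4712, 77.2978) (0, 78.2145) (0, 58.8858)]  |A|=146.893
5. ⊥bis P5·P3 via (5.025,39.275): [(8.8556, 58.0116) (6.4712, 77.2978) (0, 78.2145) (0, 58.8858)]  |A|=146.893
6. ⊥bis P5·P4 via (6.14,40.3): [(8.8556, 58.0116) (6.4712, 77.2978) (0, 78.2145) (0, 58.8858)]  |A|=146.893
7. ⊥bis P5·P6 via (7.71,42.155): [(8.8556, 58.0116) (6.4712, 77.2978) (0, 78.2145) (0, 58.8858)]  |A|=146.893
8. ⊥bis P5·P7 via (5.245,80.595): [(8.8556, 58.0116) (6.4712, 77.2978) (0, 78.2145) (0, 58.8858)]  |A|=146.893
9. ⊥bis P5·P8 via (7.625,51.315): [(8.8556, 58.0116) (6.4712, 77.2978) (0, 78.2145) (0, 58.8858)]  |A|=146.893
10. canonical 4-gon: [(8.8556, 58.0116) (6.4712, 77.2978) (0, 78.2145) (0, 58.8858)]
11. shoelace: 146.893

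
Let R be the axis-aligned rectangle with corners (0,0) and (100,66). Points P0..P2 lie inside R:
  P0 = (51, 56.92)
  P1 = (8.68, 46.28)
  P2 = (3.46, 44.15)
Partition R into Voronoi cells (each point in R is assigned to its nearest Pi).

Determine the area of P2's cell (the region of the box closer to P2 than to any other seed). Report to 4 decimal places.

Area of P2's cell: 736.7069

1. box [0,100]×[0,66]: [(0, 0) (100, 0) (100, 66) (0, 66)]
2. ⊥bis P2·P0 via (27.23,50.535): [(0, 0) (40.8045, 0) (23.0759, 66) (0, 66)]  |A|=2108.0519
3. ⊥bis P2·P1 via (6.07,45.215): [(0, 60.0908) (0, 0) (24.5198, 0)]  |A|=736.7069
4. canonical 3-gon: [(0, 60.0908) (0, 0) (24.5198, 0)]
5. shoelace: 736.7069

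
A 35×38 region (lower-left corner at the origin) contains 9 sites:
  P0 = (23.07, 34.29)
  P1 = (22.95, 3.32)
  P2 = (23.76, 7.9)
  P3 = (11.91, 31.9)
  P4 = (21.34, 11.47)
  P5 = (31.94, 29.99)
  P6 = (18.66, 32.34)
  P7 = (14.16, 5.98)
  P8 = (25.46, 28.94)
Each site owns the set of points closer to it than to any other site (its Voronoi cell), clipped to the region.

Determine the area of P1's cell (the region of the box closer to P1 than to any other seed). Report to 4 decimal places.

1. box [0,35]×[0,38]: [(0, 0) (35, 0) (35, 38) (0, 38)]
2. ⊥bis P1·P0 via (23.01,18.805): [(0, 18.8942) (0, 0) (35, 0) (35, 18.7585)]  |A|=658.9222
3. ⊥bis P1·P2 via (23.355,5.61): [(0, 9.7405) (0, 0) (35, 0) (35, 3.5505)]  |A|=232.5922
4. ⊥bis P1·P3 via (17.43,17.61): [(0, 9.7405) (0, 0) (35, 0) (35, 3.5505)]  |A|=232.5922
5. ⊥bis P1·P4 via (22.145,7.395): [(17.949, 6.5661) (0, 3.0203) (0, 0) (35, 0) (35, 3.5505)]  |A|=172.2825
6. ⊥bis P1·P5 via (27.445,16.655): [(17.949, 6.5661) (0, 3.0203) (0, 0) (35, 0) (35, 3.5505)]  |A|=172.2825
7. ⊥bis P1·P6 via (20.805,17.83): [(17.949, 6.5661) (0, 3.0203) (0, 0) (35, 0) (35, 3.5505)]  |A|=172.2825
8. ⊥bis P1·P7 via (18.555,4.65): [(19.0746, 6.367) (17.1478, 0) (35, 0) (35, 3.5505)]  |A|=85.1042
9. ⊥bis P1·P8 via (24.205,16.13): [(19.0746, 6.367) (17.1478, 0) (35, 0) (35, 3.5505)]  |A|=85.1042
10. canonical 4-gon: [(19.0746, 6.367) (17.1478, 0) (35, 0) (35, 3.5505)]
11. shoelace: 85.1042

Area of P1's cell: 85.1042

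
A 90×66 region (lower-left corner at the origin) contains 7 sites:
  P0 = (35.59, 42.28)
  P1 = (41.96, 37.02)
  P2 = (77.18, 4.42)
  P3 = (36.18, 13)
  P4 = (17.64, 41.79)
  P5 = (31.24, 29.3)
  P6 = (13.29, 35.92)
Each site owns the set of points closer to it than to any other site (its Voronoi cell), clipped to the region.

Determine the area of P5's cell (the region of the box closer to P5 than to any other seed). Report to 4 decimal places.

Area of P5's cell: 315.0729

1. box [0,90]×[0,66]: [(0, 0) (90, 0) (90, 66) (0, 66)]
2. ⊥bis P5·P0 via (33.415,35.79): [(0, 46.9884) (0, 0) (90, 0) (90, 16.8266)]  |A|=2871.6757
3. ⊥bis P5·P1 via (36.6,33.16): [(35.1167, 35.2197) (0, 46.9884) (0, 0) (60.4801, 0)]  |A|=1890.0854
4. ⊥bis P5·P2 via (54.21,16.86): [(51.6897, 12.2064) (35.1167, 35.2197) (0, 46.9884) (0, 0) (45.079, 0)]  |A|=1796.0893
5. ⊥bis P5·P3 via (33.71,21.15): [(43.1817, 24.0206) (35.1167, 35.2197) (0, 46.9884) (0, 10.9336)]  |A|=927.6355
6. ⊥bis P5·P4 via (24.44,35.545): [(2.5459, 11.7052) (43.1817, 24.0206) (35.1167, 35.2197) (26.7243, 38.0323)]  |A|=421.6807
7. ⊥bis P5·P6 via (22.265,32.61): [(22.6143, 33.557) (16.0665, 15.8028) (43.1817, 24.0206) (35.1167, 35.2197) (26.7243, 38.0323)]  |A|=315.0729
8. canonical 5-gon: [(22.6143, 33.557) (16.0665, 15.8028) (43.1817, 24.0206) (35.1167, 35.2197) (26.7243, 38.0323)]
9. shoelace: 315.0729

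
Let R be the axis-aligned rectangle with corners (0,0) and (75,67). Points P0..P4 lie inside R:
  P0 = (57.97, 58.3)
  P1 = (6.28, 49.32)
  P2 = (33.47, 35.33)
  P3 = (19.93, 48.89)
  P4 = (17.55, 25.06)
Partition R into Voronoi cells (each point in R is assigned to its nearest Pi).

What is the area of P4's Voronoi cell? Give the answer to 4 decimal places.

1. box [0,75]×[0,67]: [(0, 0) (75, 0) (75, 67) (0, 67)]
2. ⊥bis P4·P0 via (37.76,41.68): [(0, 0) (72.0362, 0) (16.9377, 67) (0, 67)]  |A|=2980.6255
3. ⊥bis P4·P1 via (11.915,37.19): [(0, 31.6549) (0, 0) (72.0362, 0) (33.2875, 47.1186)]  |A|=2223.9777
4. ⊥bis P4·P2 via (25.51,30.195): [(18.9033, 40.4364) (0, 31.6549) (0, 0) (44.9888, 0)]  |A|=1208.7831
5. ⊥bis P4·P3 via (18.74,36.975): [(21.3012, 36.7192) (12.7418, 37.5741) (0, 31.6549) (0, 0) (44.9888, 0)]  |A|=1193.8994
6. canonical 5-gon: [(21.3012, 36.7192) (12.7418, 37.5741) (0, 31.6549) (0, 0) (44.9888, 0)]
7. shoelace: 1193.8994

Area of P4's cell: 1193.8994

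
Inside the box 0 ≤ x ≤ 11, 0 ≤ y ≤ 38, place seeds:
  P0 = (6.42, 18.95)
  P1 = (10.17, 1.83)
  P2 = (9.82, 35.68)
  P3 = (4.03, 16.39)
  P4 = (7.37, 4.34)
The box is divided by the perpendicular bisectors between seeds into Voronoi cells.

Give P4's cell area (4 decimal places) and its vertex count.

Area of P4's cell: 99.4862 (5 vertices)

1. box [0,11]×[0,38]: [(0, 0) (11, 0) (11, 38) (0, 38)]
2. ⊥bis P4·P0 via (6.895,11.645): [(0, 11.1967) (0, 0) (11, 0) (11, 11.9119)]  |A|=127.0972
3. ⊥bis P4·P1 via (8.77,3.085): [(0, 11.1967) (0, 0) (6.0045, 0) (11, 5.5726) (11, 11.9119)]  |A|=113.1782
4. ⊥bis P4·P2 via (8.595,20.01): [(0, 11.1967) (0, 0) (6.0045, 0) (11, 5.5726) (11, 11.9119)]  |A|=113.1782
5. ⊥bis P4·P3 via (5.7,10.365): [(0, 8.7851) (0, 0) (6.0045, 0) (11, 5.5726) (11, 11.834)]  |A|=99.4862
6. canonical 5-gon: [(0, 8.7851) (0, 0) (6.0045, 0) (11, 5.5726) (11, 11.834)]
7. shoelace: 99.4862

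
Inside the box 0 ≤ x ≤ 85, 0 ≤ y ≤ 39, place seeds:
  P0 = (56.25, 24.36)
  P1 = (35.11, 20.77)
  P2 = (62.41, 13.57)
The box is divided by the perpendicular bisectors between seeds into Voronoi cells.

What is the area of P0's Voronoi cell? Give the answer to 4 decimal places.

1. box [0,85]×[0,39]: [(0, 0) (85, 0) (85, 39) (0, 39)]
2. ⊥bis P0·P1 via (45.68,22.565): [(49.512, 0) (85, 0) (85, 39) (42.889, 39)]  |A|=1513.1805
3. ⊥bis P0·P2 via (59.33,18.965): [(47.4437, 12.1791) (85, 33.62) (85, 39) (42.889, 39)]  |A|=665.7534
4. canonical 4-gon: [(47.4437, 12.1791) (85, 33.62) (85, 39) (42.889, 39)]
5. shoelace: 665.7534

Area of P0's cell: 665.7534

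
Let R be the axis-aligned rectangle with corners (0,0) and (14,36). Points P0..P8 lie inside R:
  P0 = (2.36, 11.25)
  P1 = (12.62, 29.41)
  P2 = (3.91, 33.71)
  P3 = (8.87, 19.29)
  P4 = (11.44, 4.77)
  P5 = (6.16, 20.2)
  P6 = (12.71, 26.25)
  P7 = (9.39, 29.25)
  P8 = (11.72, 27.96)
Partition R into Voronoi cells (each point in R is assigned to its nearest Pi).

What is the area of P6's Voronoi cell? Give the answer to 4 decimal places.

1. box [0,14]×[0,36]: [(0, 0) (14, 0) (14, 36) (0, 36)]
2. ⊥bis P6·P0 via (7.535,18.75): [(0, 23.9492) (14, 14.2891) (14, 36) (0, 36)]  |A|=236.3319
3. ⊥bis P6·P1 via (12.665,27.83): [(0, 27.4693) (0, 23.9492) (14, 14.2891) (14, 27.868)]  |A|=119.6931
4. ⊥bis P6·P2 via (8.31,29.98): [(6.3345, 27.6497) (2.0174, 22.5571) (14, 14.2891) (14, 27.868)]  |A|=100.4021
5. ⊥bis P6·P3 via (10.79,22.77): [(6.3345, 27.6497) (4.9359, 25.9998) (14, 20.999) (14, 27.868)]  |A|=37.3017
6. ⊥bis P6·P4 via (12.075,15.51): [(6.3345, 27.6497) (4.9359, 25.9998) (14, 20.999) (14, 27.868)]  |A|=37.3017
7. ⊥bis P6·P5 via (9.435,23.225): [(6.3345, 27.6497) (5.8624, 27.0928) (8.8839, 23.8216) (14, 20.999) (14, 27.868)]  |A|=34.1351
8. ⊥bis P6·P7 via (11.05,27.75): [(11.0815, 27.7849) (8.1845, 24.5788) (8.8839, 23.8216) (14, 20.999) (14, 27.868)]  |A|=25.4814
9. ⊥bis P6·P8 via (12.215,27.105): [(13.5088, 27.854) (8.5497, 24.983) (8.1845, 24.5788) (8.8839, 23.8216) (14, 20.999) (14, 27.868)]  |A|=22.1684
10. canonical 6-gon: [(13.5088, 27.854) (8.5497, 24.983) (8.1845, 24.5788) (8.8839, 23.8216) (14, 20.999) (14, 27.868)]
11. shoelace: 22.1684

Area of P6's cell: 22.1684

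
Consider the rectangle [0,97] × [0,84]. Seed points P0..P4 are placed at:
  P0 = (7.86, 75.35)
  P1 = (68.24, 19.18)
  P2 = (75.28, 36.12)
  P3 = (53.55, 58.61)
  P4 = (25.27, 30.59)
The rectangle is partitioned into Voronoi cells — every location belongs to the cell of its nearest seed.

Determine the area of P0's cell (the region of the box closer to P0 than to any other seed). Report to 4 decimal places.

1. box [0,97]×[0,84]: [(0, 0) (97, 0) (97, 84) (0, 84)]
2. ⊥bis P0·P1 via (38.05,47.265): [(0, 6.3631) (72.2236, 84) (0, 84)]  |A|=2803.6097
3. ⊥bis P0·P2 via (41.57,55.735): [(0, 6.3631) (34.2892, 43.2223) (58.0167, 84) (0, 84)]  |A|=2513.9461
4. ⊥bis P0·P3 via (30.705,66.98): [(0, 6.3631) (14.0163, 21.4299) (36.9408, 84) (0, 84)]  |A|=1699.7848
5. ⊥bis P0·P4 via (16.565,52.97): [(0, 46.5268) (27.0689, 57.0556) (36.9408, 84) (0, 84)]  |A|=1004.8523
6. canonical 4-gon: [(0, 46.5268) (27.0689, 57.0556) (36.9408, 84) (0, 84)]
7. shoelace: 1004.8523

Area of P0's cell: 1004.8523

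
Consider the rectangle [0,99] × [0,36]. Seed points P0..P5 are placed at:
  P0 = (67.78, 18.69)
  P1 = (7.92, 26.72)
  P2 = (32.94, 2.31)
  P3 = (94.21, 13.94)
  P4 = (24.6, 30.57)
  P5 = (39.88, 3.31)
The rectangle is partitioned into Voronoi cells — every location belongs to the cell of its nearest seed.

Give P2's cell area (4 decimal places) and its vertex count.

Area of P2's cell: 346.7694 (4 vertices)

1. box [0,99]×[0,36]: [(0, 0) (99, 0) (99, 36) (0, 36)]
2. ⊥bis P2·P0 via (50.36,10.5): [(0, 0) (55.2966, 0) (38.3712, 36) (0, 36)]  |A|=1686.0197
3. ⊥bis P2·P1 via (20.43,14.515): [(6.2689, 0) (55.2966, 0) (39.3533, 33.9112)]  |A|=831.2926
4. ⊥bis P2·P3 via (63.575,8.125): [(6.2689, 0) (55.2966, 0) (39.3533, 33.9112)]  |A|=831.2926
5. ⊥bis P2·P4 via (28.77,16.44): [(19.6953, 13.7619) (6.2689, 0) (55.2966, 0) (45.277, 21.3115)]  |A|=647.7711
6. ⊥bis P2·P5 via (36.41,2.81): [(34.2145, 18.0468) (19.6953, 13.7619) (6.2689, 0) (36.8149, 0)]  |A|=346.7694
7. canonical 4-gon: [(34.2145, 18.0468) (19.6953, 13.7619) (6.2689, 0) (36.8149, 0)]
8. shoelace: 346.7694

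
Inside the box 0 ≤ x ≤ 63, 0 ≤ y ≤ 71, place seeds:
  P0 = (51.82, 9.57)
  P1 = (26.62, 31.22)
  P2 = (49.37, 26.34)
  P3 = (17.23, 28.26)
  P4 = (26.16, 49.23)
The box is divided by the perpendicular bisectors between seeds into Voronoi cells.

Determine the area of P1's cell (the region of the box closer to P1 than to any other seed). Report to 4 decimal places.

1. box [0,63]×[0,71]: [(0, 0) (63, 0) (63, 71) (0, 71)]
2. ⊥bis P1·P0 via (39.22,20.395): [(0, 0) (21.6981, 0) (63, 48.0743) (63, 71) (0, 71)]  |A|=3480.221
3. ⊥bis P1·P2 via (37.995,28.78): [(0, 0) (21.6981, 0) (35.1902, 15.7045) (47.0514, 71) (0, 71)]  |A|=2720.4984
4. ⊥bis P1·P3 via (21.925,29.74): [(28.7225, 8.1762) (35.1902, 15.7045) (47.0514, 71) (8.9187, 71)]  |A|=1331.9927
5. ⊥bis P1·P4 via (26.39,40.225): [(18.6819, 40.0281) (28.7225, 8.1762) (35.1902, 15.7045) (40.5275, 40.5861)]  |A|=411.0863
6. canonical 4-gon: [(18.6819, 40.0281) (28.7225, 8.1762) (35.1902, 15.7045) (40.5275, 40.5861)]
7. shoelace: 411.0863

Area of P1's cell: 411.0863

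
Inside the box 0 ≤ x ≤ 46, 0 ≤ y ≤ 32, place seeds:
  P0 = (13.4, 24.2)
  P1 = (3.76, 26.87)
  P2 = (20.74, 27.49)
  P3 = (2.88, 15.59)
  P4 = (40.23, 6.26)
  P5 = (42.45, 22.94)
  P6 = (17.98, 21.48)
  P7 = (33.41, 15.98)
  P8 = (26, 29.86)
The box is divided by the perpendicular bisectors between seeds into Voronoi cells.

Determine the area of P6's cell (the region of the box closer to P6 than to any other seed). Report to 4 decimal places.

Area of P6's cell: 207.2601

1. box [0,46]×[0,32]: [(0, 0) (46, 0) (46, 32) (0, 32)]
2. ⊥bis P6·P0 via (15.69,22.84): [(2.1256, 0) (46, 0) (46, 32) (21.13, 32)]  |A|=1099.9099
3. ⊥bis P6·P1 via (10.87,24.175): [(2.1256, 0) (46, 0) (46, 32) (21.13, 32)]  |A|=1099.9099
4. ⊥bis P6·P2 via (19.36,24.485): [(17.244, 25.4567) (2.1256, 0) (46, 0) (46, 12.251)]  |A|=734.5933
5. ⊥bis P6·P3 via (10.43,18.535): [(17.244, 25.4567) (11.5017, 15.7876) (17.6599, 0) (46, 0) (46, 12.251)]  |A|=611.9692
6. ⊥bis P6·P4 via (29.105,13.87): [(32.3009, 18.5421) (17.244, 25.4567) (11.5017, 15.7876) (17.6599, 0) (19.6173, 0)]  |A|=283.4603
7. ⊥bis P6·P5 via (30.215,22.21): [(30.5836, 16.0316) (30.3812, 19.4237) (17.244, 25.4567) (11.5017, 15.7876) (17.6599, 0) (19.6173, 0)]  |A|=280.2937
8. ⊥bis P6·P7 via (25.695,18.73): [(26.5667, 21.1754) (17.244, 25.4567) (11.5017, 15.7876) (17.6599, 0) (19.0187, 0)]  |A|=207.2601
9. ⊥bis P6·P8 via (21.99,25.67): [(26.5667, 21.1754) (17.244, 25.4567) (11.5017, 15.7876) (17.6599, 0) (19.0187, 0)]  |A|=207.2601
10. canonical 5-gon: [(26.5667, 21.1754) (17.244, 25.4567) (11.5017, 15.7876) (17.6599, 0) (19.0187, 0)]
11. shoelace: 207.2601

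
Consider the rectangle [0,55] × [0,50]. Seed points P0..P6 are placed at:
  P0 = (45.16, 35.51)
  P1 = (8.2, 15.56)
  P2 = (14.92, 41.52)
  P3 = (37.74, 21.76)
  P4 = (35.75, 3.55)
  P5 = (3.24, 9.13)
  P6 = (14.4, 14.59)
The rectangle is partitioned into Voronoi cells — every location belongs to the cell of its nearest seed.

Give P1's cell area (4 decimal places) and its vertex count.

1. box [0,55]×[0,50]: [(0, 0) (55, 0) (55, 50) (0, 50)]
2. ⊥bis P1·P0 via (26.68,25.535): [(0, 0) (40.4631, 0) (13.4745, 50) (0, 50)]  |A|=1348.4389
3. ⊥bis P1·P2 via (11.56,28.54): [(0, 31.5324) (0, 0) (40.4631, 0) (27.2503, 24.4784)]  |A|=924.8703
4. ⊥bis P1·P3 via (22.97,18.66): [(21.4327, 25.9843) (0, 31.5324) (0, 0) (26.8865, 0)]  |A|=687.2264
5. ⊥bis P1·P4 via (21.975,9.555): [(23.9366, 14.0547) (21.4327, 25.9843) (0, 31.5324) (0, 0) (17.8096, 0)]  |A|=623.4404
6. ⊥bis P1·P5 via (5.72,12.345): [(18.7946, 2.2594) (23.9366, 14.0547) (21.4327, 25.9843) (0, 31.5324) (0, 16.7573)]  |A|=445.8467
7. ⊥bis P1·P6 via (11.3,15.075): [(10.318, 8.7982) (13.3347, 28.0806) (0, 31.5324) (0, 16.7573)]  |A|=209.9943
8. canonical 4-gon: [(10.318, 8.7982) (13.3347, 28.0806) (0, 31.5324) (0, 16.7573)]
9. shoelace: 209.9943

Area of P1's cell: 209.9943 (4 vertices)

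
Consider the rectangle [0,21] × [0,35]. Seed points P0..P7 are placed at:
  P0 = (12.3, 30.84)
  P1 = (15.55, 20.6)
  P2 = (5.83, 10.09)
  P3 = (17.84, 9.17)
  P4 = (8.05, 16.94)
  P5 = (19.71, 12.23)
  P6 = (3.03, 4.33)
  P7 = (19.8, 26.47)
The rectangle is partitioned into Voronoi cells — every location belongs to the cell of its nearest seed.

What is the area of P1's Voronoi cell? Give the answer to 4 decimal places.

1. box [0,21]×[0,35]: [(0, 0) (21, 0) (21, 35) (0, 35)]
2. ⊥bis P1·P0 via (13.925,25.72): [(0, 21.3004) (0, 0) (21, 0) (21, 27.9655)]  |A|=517.2922
3. ⊥bis P1·P2 via (10.69,15.345): [(3.1645, 22.3048) (21, 5.81) (21, 27.9655)]  |A|=197.5771
4. ⊥bis P1·P3 via (16.695,14.885): [(3.1645, 22.3048) (12.1681, 13.978) (21, 15.7475) (21, 27.9655)]  |A|=153.6933
5. ⊥bis P1·P4 via (11.8,18.77): [(9.1482, 24.2039) (13.963, 14.3376) (21, 15.7475) (21, 27.9655)]  |A|=110.511
6. ⊥bis P1·P5 via (17.63,16.415): [(9.1482, 24.2039) (13.8629, 14.5427) (21, 18.0899) (21, 27.9655)]  |A|=101.3598
7. ⊥bis P1·P6 via (9.29,12.465): [(9.1482, 24.2039) (13.8629, 14.5427) (21, 18.0899) (21, 27.9655)]  |A|=101.3598
8. ⊥bis P1·P7 via (17.675,23.535): [(14.434, 25.8815) (9.1482, 24.2039) (13.8629, 14.5427) (21, 18.0899) (21, 21.1276)]  |A|=78.9112
9. canonical 5-gon: [(14.434, 25.8815) (9.1482, 24.2039) (13.8629, 14.5427) (21, 18.0899) (21, 21.1276)]
10. shoelace: 78.9112

Area of P1's cell: 78.9112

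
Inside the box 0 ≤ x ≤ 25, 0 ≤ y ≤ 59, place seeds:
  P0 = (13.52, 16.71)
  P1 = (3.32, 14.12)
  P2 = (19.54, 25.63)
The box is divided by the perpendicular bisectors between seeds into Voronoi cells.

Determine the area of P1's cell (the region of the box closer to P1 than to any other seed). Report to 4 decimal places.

Area of P1's cell: 268.2152

1. box [0,25]×[0,59]: [(0, 0) (25, 0) (25, 59) (0, 59)]
2. ⊥bis P1·P0 via (8.42,15.415): [(0, 48.5748) (0, 0) (12.3342, 0)]  |A|=299.566
3. ⊥bis P1·P2 via (11.43,19.875): [(4.9792, 28.9655) (0, 35.9823) (0, 0) (12.3342, 0)]  |A|=268.2152
4. canonical 4-gon: [(4.9792, 28.9655) (0, 35.9823) (0, 0) (12.3342, 0)]
5. shoelace: 268.2152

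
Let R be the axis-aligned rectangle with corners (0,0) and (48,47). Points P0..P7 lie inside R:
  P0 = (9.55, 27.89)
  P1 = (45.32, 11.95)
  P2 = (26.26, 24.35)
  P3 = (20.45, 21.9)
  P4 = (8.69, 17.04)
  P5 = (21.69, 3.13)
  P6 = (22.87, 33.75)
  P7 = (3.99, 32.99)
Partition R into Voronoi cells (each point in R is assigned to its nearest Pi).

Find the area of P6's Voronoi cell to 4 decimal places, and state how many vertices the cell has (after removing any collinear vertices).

1. box [0,48]×[0,47]: [(0, 0) (48, 0) (48, 47) (0, 47)]
2. ⊥bis P6·P0 via (16.21,30.82): [(29.7689, 0) (48, 0) (48, 47) (9.0918, 47)]  |A|=1342.7731
3. ⊥bis P6·P1 via (34.095,22.85): [(24.1995, 12.6595) (48, 37.1696) (48, 47) (9.0918, 47)]  |A|=785.0483
4. ⊥bis P6·P2 via (24.565,29.05): [(18.0261, 26.6918) (48, 37.5016) (48, 47) (9.0918, 47)]  |A|=537.4298
5. ⊥bis P6·P3 via (21.66,27.825): [(17.1197, 28.7522) (21.346, 27.8891) (48, 37.5016) (48, 47) (9.0918, 47)]  |A|=533.467
6. ⊥bis P6·P4 via (15.78,25.395): [(17.1197, 28.7522) (21.346, 27.8891) (48, 37.5016) (48, 47) (9.0918, 47)]  |A|=533.467
7. ⊥bis P6·P5 via (22.28,18.44): [(17.1197, 28.7522) (21.346, 27.8891) (48, 37.5016) (48, 47) (9.0918, 47)]  |A|=533.467
8. ⊥bis P6·P7 via (13.43,33.37): [(13.263, 37.5186) (17.1197, 28.7522) (21.346, 27.8891) (48, 37.5016) (48, 47) (12.8813, 47)]  |A|=515.5019
9. canonical 6-gon: [(13.263, 37.5186) (17.1197, 28.7522) (21.346, 27.8891) (48, 37.5016) (48, 47) (12.8813, 47)]
10. shoelace: 515.5019

Area of P6's cell: 515.5019 (6 vertices)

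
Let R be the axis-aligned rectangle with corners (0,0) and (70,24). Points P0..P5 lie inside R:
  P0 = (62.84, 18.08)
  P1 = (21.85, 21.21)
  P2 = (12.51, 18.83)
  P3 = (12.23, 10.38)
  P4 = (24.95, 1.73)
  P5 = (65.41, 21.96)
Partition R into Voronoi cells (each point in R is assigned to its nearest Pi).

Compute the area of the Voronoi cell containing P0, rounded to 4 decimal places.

1. box [0,70]×[0,24]: [(0, 0) (70, 0) (70, 24) (0, 24)]
2. ⊥bis P0·P1 via (42.345,19.645): [(40.8449, 0) (70, 0) (70, 24) (42.6775, 24)]  |A|=677.7305
3. ⊥bis P0·P2 via (37.675,18.455): [(40.8449, 0) (70, 0) (70, 24) (42.6775, 24)]  |A|=677.7305
4. ⊥bis P0·P3 via (37.535,14.23): [(40.8449, 0) (70, 0) (70, 24) (42.6775, 24)]  |A|=677.7305
5. ⊥bis P0·P4 via (43.895,9.905): [(41.9461, 14.4214) (48.1691, 0) (70, 0) (70, 24) (42.6775, 24)]  |A|=624.9178
6. ⊥bis P0·P5 via (64.125,20.02): [(41.9461, 14.4214) (48.1691, 0) (70, 0) (70, 16.1286) (58.1163, 24) (42.6775, 24)]  |A|=578.1469
7. canonical 6-gon: [(41.9461, 14.4214) (48.1691, 0) (70, 0) (70, 16.1286) (58.1163, 24) (42.6775, 24)]
8. shoelace: 578.1469

Area of P0's cell: 578.1469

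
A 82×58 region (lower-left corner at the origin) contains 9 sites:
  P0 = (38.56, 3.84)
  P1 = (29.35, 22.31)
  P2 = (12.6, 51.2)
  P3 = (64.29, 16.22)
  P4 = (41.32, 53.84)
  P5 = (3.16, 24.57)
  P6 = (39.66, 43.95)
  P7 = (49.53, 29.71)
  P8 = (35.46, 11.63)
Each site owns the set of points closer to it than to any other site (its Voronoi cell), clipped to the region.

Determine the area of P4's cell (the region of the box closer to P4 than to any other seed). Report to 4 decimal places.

1. box [0,82]×[0,58]: [(0, 0) (82, 0) (82, 58) (0, 58)]
2. ⊥bis P4·P0 via (39.94,28.84): [(0, 31.0447) (82, 26.5183) (82, 58) (0, 58)]  |A|=2395.918
3. ⊥bis P4·P1 via (35.335,38.075): [(0, 51.4895) (63.0161, 27.5662) (82, 26.5183) (82, 58) (0, 58)]  |A|=1751.7413
4. ⊥bis P4·P2 via (26.96,52.52): [(28.033, 40.8471) (63.0161, 27.5662) (82, 26.5183) (82, 58) (26.4563, 58)]  |A|=1433.5867
5. ⊥bis P4·P3 via (52.805,35.03): [(28.033, 40.8471) (49.1823, 32.818) (82, 52.8559) (82, 58) (26.4563, 58)]  |A|=958.8151
6. ⊥bis P4·P5 via (22.24,39.205): [(28.033, 40.8471) (49.1823, 32.818) (82, 52.8559) (82, 58) (26.4563, 58)]  |A|=958.8151
7. ⊥bis P4·P6 via (40.49,48.895): [(27.0864, 51.1447) (67.9612, 44.2841) (82, 52.8559) (82, 58) (26.4563, 58)]  |A|=554.9679
8. ⊥bis P4·P7 via (45.425,41.775): [(27.0864, 51.1447) (57.8081, 45.9882) (82, 54.2193) (82, 58) (26.4563, 58)]  |A|=482.9985
9. ⊥bis P4·P8 via (38.39,32.735): [(27.0864, 51.1447) (57.8081, 45.9882) (82, 54.2193) (82, 58) (26.4563, 58)]  |A|=482.9985
10. canonical 5-gon: [(27.0864, 51.1447) (57.8081, 45.9882) (82, 54.2193) (82, 58) (26.4563, 58)]
11. shoelace: 482.9985

Area of P4's cell: 482.9985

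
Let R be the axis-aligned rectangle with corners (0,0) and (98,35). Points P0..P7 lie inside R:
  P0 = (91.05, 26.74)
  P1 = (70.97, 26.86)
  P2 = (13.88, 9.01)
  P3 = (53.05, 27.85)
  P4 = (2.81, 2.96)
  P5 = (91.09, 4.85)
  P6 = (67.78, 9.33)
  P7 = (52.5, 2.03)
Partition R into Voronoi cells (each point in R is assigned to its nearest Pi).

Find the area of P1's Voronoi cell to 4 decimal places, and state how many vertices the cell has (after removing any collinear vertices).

Area of P1's cell: 328.5290 (4 vertices)

1. box [0,98]×[0,35]: [(0, 0) (98, 0) (98, 35) (0, 35)]
2. ⊥bis P1·P0 via (81.01,26.8): [(0, 0) (80.8498, 0) (81.059, 35) (0, 35)]  |A|=2833.4048
3. ⊥bis P1·P2 via (42.425,17.935): [(48.0326, 0) (80.8498, 0) (81.059, 35) (37.0894, 35)]  |A|=1343.7695
4. ⊥bis P1·P3 via (62.01,27.355): [(60.4988, 0) (80.8498, 0) (81.059, 35) (62.4324, 35)]  |A|=682.1103
5. ⊥bis P1·P4 via (36.89,14.91): [(60.4988, 0) (80.8498, 0) (81.059, 35) (62.4324, 35)]  |A|=682.1103
6. ⊥bis P1·P5 via (81.03,15.855): [(60.4988, 0) (63.6856, 0) (80.9441, 15.7765) (81.059, 35) (62.4324, 35)]  |A|=546.7149
7. ⊥bis P1·P6 via (69.375,18.095): [(61.5768, 19.5141) (80.9454, 15.9895) (81.059, 35) (62.4324, 35)]  |A|=328.529
8. ⊥bis P1·P7 via (61.735,14.445): [(61.5768, 19.5141) (80.9454, 15.9895) (81.059, 35) (62.4324, 35)]  |A|=328.529
9. canonical 4-gon: [(61.5768, 19.5141) (80.9454, 15.9895) (81.059, 35) (62.4324, 35)]
10. shoelace: 328.529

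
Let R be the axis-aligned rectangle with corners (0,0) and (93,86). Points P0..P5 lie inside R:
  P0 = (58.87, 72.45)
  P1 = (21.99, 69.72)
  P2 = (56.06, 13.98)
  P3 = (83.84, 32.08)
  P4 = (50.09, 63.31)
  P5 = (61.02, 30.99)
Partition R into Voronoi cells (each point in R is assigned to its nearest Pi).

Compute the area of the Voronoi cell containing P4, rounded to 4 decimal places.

Area of P4's cell: 830.3367

1. box [0,93]×[0,86]: [(0, 0) (93, 0) (93, 86) (0, 86)]
2. ⊥bis P4·P0 via (54.48,67.88): [(0, 0) (93, 0) (93, 30.8772) (35.617, 86) (0, 86)]  |A|=6416.4452
3. ⊥bis P4·P1 via (36.04,66.515): [(20.867, 0) (93, 0) (93, 30.8772) (39.6099, 82.1644)]  |A|=3787.6529
4. ⊥bis P4·P2 via (53.075,38.645): [(29.0183, 35.7336) (81.3513, 42.0671) (39.6099, 82.1644)]  |A|=1181.3919
5. ⊥bis P4·P3 via (66.965,47.695): [(29.0183, 35.7336) (59.2863, 39.3967) (70.978, 52.0318) (39.6099, 82.1644)]  |A|=1057.6053
6. ⊥bis P4·P5 via (55.555,47.15): [(29.622, 38.38) (70.7209, 52.2788) (39.6099, 82.1644)]  |A|=830.3367
7. canonical 3-gon: [(29.622, 38.38) (70.7209, 52.2788) (39.6099, 82.1644)]
8. shoelace: 830.3367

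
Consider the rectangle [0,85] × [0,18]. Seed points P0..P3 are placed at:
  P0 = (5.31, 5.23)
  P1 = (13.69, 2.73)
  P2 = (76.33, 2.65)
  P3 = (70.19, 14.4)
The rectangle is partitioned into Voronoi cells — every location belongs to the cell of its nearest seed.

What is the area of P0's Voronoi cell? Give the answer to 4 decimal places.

1. box [0,85]×[0,18]: [(0, 0) (85, 0) (85, 18) (0, 18)]
2. ⊥bis P0·P1 via (9.5,3.98): [(0, 0) (8.3126, 0) (13.6826, 18) (0, 18)]  |A|=197.957
3. ⊥bis P0·P2 via (40.82,3.94): [(0, 0) (8.3126, 0) (13.6826, 18) (0, 18)]  |A|=197.957
4. ⊥bis P0·P3 via (37.75,9.815): [(0, 0) (8.3126, 0) (13.6826, 18) (0, 18)]  |A|=197.957
5. canonical 4-gon: [(0, 0) (8.3126, 0) (13.6826, 18) (0, 18)]
6. shoelace: 197.957

Area of P0's cell: 197.9570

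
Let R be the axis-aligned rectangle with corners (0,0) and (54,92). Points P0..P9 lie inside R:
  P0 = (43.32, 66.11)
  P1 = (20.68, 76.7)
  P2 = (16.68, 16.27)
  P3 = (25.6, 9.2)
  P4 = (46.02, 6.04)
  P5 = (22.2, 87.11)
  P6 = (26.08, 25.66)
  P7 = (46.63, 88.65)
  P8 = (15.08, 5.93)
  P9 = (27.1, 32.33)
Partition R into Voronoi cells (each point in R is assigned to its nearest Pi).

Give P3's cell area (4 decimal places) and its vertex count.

1. box [0,54]×[0,92]: [(0, 0) (54, 0) (54, 92) (0, 92)]
2. ⊥bis P3·P0 via (34.46,37.655): [(0, 48.3848) (0, 0) (54, 0) (54, 31.5709)]  |A|=2158.8018
3. ⊥bis P3·P1 via (23.14,42.95): [(18.5329, 42.6142) (0, 41.2634) (0, 0) (54, 0) (54, 31.5709)]  |A|=2092.8115
4. ⊥bis P3·P2 via (21.14,12.735): [(39.6185, 36.0488) (11.0462, 0) (54, 0) (54, 31.5709)]  |A|=1001.2334
5. ⊥bis P3·P4 via (35.81,7.62): [(40.1822, 35.8733) (39.6185, 36.0488) (11.0462, 0) (34.6308, 0)]  |A|=435.6952
6. ⊥bis P3·P5 via (23.9,48.155): [(40.1822, 35.8733) (39.6185, 36.0488) (11.0462, 0) (34.6308, 0)]  |A|=435.6952
7. ⊥bis P3·P6 via (25.84,17.43): [(37.2765, 17.0965) (24.8834, 17.4579) (11.0462, 0) (34.6308, 0)]  |A|=312.286
8. ⊥bis P3·P7 via (36.115,48.925): [(37.2765, 17.0965) (24.8834, 17.4579) (11.0462, 0) (34.6308, 0)]  |A|=312.286
9. ⊥bis P3·P8 via (20.34,7.565): [(37.2765, 17.0965) (24.8834, 17.4579) (19.411, 10.5536) (22.6915, 0) (34.6308, 0)]  |A|=250.8363
10. ⊥bis P3·P9 via (26.35,20.765): [(37.2765, 17.0965) (24.8834, 17.4579) (19.411, 10.5536) (22.6915, 0) (34.6308, 0)]  |A|=250.8363
11. canonical 5-gon: [(37.2765, 17.0965) (24.8834, 17.4579) (19.411, 10.5536) (22.6915, 0) (34.6308, 0)]
12. shoelace: 250.8363

Area of P3's cell: 250.8363 (5 vertices)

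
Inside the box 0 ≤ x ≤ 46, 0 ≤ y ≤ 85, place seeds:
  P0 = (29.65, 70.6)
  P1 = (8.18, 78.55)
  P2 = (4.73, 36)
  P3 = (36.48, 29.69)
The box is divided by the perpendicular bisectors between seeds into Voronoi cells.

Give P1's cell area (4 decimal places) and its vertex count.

Area of P1's cell: 488.8819 (4 vertices)

1. box [0,46]×[0,85]: [(0, 0) (46, 0) (46, 85) (0, 85)]
2. ⊥bis P1·P0 via (18.915,74.575): [(0, 23.4926) (22.7752, 85) (0, 85)]  |A|=700.422
3. ⊥bis P1·P2 via (6.455,57.275): [(0, 57.7984) (12.3326, 56.7984) (22.7752, 85) (0, 85)]  |A|=488.8819
4. ⊥bis P1·P3 via (22.33,54.12): [(0, 57.7984) (12.3326, 56.7984) (22.7752, 85) (0, 85)]  |A|=488.8819
5. canonical 4-gon: [(0, 57.7984) (12.3326, 56.7984) (22.7752, 85) (0, 85)]
6. shoelace: 488.8819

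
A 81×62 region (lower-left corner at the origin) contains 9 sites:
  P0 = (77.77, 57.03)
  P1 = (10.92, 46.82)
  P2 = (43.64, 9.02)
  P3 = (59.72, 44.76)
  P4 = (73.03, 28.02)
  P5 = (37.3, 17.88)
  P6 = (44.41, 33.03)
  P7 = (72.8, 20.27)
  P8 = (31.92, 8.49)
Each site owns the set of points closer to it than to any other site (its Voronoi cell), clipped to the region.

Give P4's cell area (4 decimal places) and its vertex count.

1. box [0,81]×[0,62]: [(0, 0) (81, 0) (81, 62) (0, 62)]
2. ⊥bis P4·P0 via (75.4,42.525): [(0, 54.8448) (0, 0) (81, 0) (81, 41.61)]  |A|=3906.4177
3. ⊥bis P4·P1 via (41.975,37.42): [(45.0226, 47.4884) (30.6484, 0) (81, 0) (81, 41.61)]  |A|=1944.0693
4. ⊥bis P4·P2 via (58.335,18.52): [(45.0226, 47.4884) (43.2957, 41.7834) (70.3078, 0) (81, 0) (81, 41.61)]  |A|=1115.5179
5. ⊥bis P4·P3 via (66.375,36.39): [(74.3141, 42.7024) (53.4342, 26.1008) (70.3078, 0) (81, 0) (81, 41.61)]  |A|=779.9469
6. ⊥bis P4·P5 via (55.165,22.95): [(74.3141, 42.7024) (54.1168, 26.6435) (54.9255, 23.794) (70.3078, 0) (81, 0) (81, 41.61)]  |A|=778.755
7. ⊥bis P4·P6 via (58.72,30.525): [(74.3141, 42.7024) (58.675, 30.2677) (56.9842, 20.6094) (70.3078, 0) (81, 0) (81, 41.61)]  |A|=758.1611
8. ⊥bis P4·P7 via (72.915,24.145): [(74.3141, 42.7024) (58.675, 30.2677) (57.6823, 24.5971) (81, 23.9051) (81, 41.61)]  |A|=314.1989
9. ⊥bis P4·P8 via (52.475,18.255): [(74.3141, 42.7024) (58.675, 30.2677) (57.6823, 24.5971) (81, 23.9051) (81, 41.61)]  |A|=314.1989
10. canonical 5-gon: [(74.3141, 42.7024) (58.675, 30.2677) (57.6823, 24.5971) (81, 23.9051) (81, 41.61)]
11. shoelace: 314.1989

Area of P4's cell: 314.1989 (5 vertices)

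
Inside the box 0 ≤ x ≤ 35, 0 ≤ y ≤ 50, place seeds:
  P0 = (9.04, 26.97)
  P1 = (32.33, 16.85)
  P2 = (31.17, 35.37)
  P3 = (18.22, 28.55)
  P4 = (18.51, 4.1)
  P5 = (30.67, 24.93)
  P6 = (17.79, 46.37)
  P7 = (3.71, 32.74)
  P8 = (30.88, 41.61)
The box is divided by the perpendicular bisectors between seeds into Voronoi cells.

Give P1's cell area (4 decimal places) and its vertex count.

1. box [0,35]×[0,50]: [(0, 0) (35, 0) (35, 50) (0, 50)]
2. ⊥bis P1·P0 via (20.685,21.91): [(11.1646, 0) (35, 0) (35, 50) (32.8907, 50)]  |A|=648.6165
3. ⊥bis P1·P2 via (31.75,26.11): [(22.2515, 25.5151) (11.1646, 0) (35, 0) (35, 26.3136)]  |A|=471.8099
4. ⊥bis P1·P3 via (25.275,22.7): [(27.9028, 25.869) (16.3528, 11.94) (11.1646, 0) (35, 0) (35, 26.3136)]  |A|=434.4957
5. ⊥bis P1·P4 via (25.42,10.475): [(27.9028, 25.869) (20.005, 16.3445) (35, 0.091) (35, 26.3136)]  |A|=228.6473
6. ⊥bis P1·P5 via (31.5,20.89): [(22.1878, 18.9768) (20.005, 16.3445) (35, 0.091) (35, 21.6091)]  |A|=175.3222
7. ⊥bis P1·P6 via (25.06,31.61): [(22.1878, 18.9768) (20.005, 16.3445) (35, 0.091) (35, 21.6091)]  |A|=175.3222
8. ⊥bis P1·P7 via (18.02,24.795): [(22.1878, 18.9768) (20.005, 16.3445) (35, 0.091) (35, 21.6091)]  |A|=175.3222
9. ⊥bis P1·P8 via (31.605,29.23): [(22.1878, 18.9768) (20.005, 16.3445) (35, 0.091) (35, 21.6091)]  |A|=175.3222
10. canonical 4-gon: [(22.1878, 18.9768) (20.005, 16.3445) (35, 0.091) (35, 21.6091)]
11. shoelace: 175.3222

Area of P1's cell: 175.3222 (4 vertices)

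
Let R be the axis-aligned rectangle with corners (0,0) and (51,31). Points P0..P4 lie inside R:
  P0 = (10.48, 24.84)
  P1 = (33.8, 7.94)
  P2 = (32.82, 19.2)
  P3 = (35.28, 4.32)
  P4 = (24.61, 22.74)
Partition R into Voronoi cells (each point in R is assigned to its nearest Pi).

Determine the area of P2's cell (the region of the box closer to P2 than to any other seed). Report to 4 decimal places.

1. box [0,51]×[0,31]: [(0, 0) (51, 0) (51, 31) (0, 31)]
2. ⊥bis P2·P0 via (21.65,22.02): [(16.0908, 0) (51, 0) (51, 31) (23.9171, 31)]  |A|=960.8776
3. ⊥bis P2·P1 via (33.31,13.57): [(19.2068, 12.3425) (51, 15.1096) (51, 31) (23.9171, 31)]  |A|=505.2517
4. ⊥bis P2·P3 via (34.05,11.76): [(19.2068, 12.3425) (51, 15.1096) (51, 31) (23.9171, 31)]  |A|=505.2517
5. ⊥bis P2·P4 via (28.715,20.97): [(25.2207, 12.866) (51, 15.1096) (51, 31) (33.0398, 31)]  |A|=367.6674
6. canonical 4-gon: [(25.2207, 12.866) (51, 15.1096) (51, 31) (33.0398, 31)]
7. shoelace: 367.6674

Area of P2's cell: 367.6674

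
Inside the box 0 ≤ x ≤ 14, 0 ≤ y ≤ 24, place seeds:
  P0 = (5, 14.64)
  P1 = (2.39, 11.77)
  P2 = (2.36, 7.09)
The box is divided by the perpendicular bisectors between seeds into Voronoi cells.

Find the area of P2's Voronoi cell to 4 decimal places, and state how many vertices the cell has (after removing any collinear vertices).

1. box [0,14]×[0,24]: [(0, 0) (14, 0) (14, 24) (0, 24)]
2. ⊥bis P2·P0 via (3.68,10.865): [(0, 12.1518) (0, 0) (14, 0) (14, 7.2564)]  |A|=135.8574
3. ⊥bis P2·P1 via (2.375,9.43): [(7.8849, 9.3947) (0, 9.4452) (0, 0) (14, 0) (14, 7.2564)]  |A|=125.1869
4. canonical 5-gon: [(7.8849, 9.3947) (0, 9.4452) (0, 0) (14, 0) (14, 7.2564)]
5. shoelace: 125.1869

Area of P2's cell: 125.1869 (5 vertices)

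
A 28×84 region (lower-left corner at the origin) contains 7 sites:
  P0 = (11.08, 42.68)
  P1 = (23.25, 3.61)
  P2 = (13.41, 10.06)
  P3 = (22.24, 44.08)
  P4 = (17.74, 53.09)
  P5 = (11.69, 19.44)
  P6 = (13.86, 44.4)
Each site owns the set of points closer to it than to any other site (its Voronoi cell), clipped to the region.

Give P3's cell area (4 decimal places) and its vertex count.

1. box [0,28]×[0,84]: [(0, 0) (28, 0) (28, 84) (0, 84)]
2. ⊥bis P3·P0 via (16.66,43.38): [(22.1019, 0) (28, 0) (28, 84) (11.5643, 84)]  |A|=938.0181
3. ⊥bis P3·P1 via (22.745,23.845): [(19.122, 23.7546) (28, 23.9761) (28, 84) (11.5643, 84)]  |A|=761.5346
4. ⊥bis P3·P2 via (17.825,27.07): [(18.7357, 26.8336) (28, 24.429) (28, 84) (11.5643, 84)]  |A|=745.726
5. ⊥bis P3·P4 via (19.99,48.585): [(16.2419, 46.713) (18.7357, 26.8336) (28, 24.429) (28, 52.5856)]  |A|=254.6198
6. ⊥bis P3·P5 via (16.965,31.76): [(16.2419, 46.713) (18.1831, 31.2384) (28, 27.0352) (28, 52.5856)]  |A|=222.0883
7. ⊥bis P3·P6 via (18.05,44.24): [(18.1814, 47.6817) (17.7004, 35.0861) (18.1831, 31.2384) (28, 27.0352) (28, 52.5856)]  |A|=210.1064
8. canonical 5-gon: [(18.1814, 47.6817) (17.7004, 35.0861) (18.1831, 31.2384) (28, 27.0352) (28, 52.5856)]
9. shoelace: 210.1064

Area of P3's cell: 210.1064 (5 vertices)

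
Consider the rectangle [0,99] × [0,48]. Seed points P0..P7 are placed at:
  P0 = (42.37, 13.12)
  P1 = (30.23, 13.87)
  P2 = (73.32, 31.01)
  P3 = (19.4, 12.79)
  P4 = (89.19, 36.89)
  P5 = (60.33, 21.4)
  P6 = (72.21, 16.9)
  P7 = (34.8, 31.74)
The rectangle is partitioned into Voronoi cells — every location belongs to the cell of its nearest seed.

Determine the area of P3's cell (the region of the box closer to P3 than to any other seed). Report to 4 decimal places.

Area of P3's cell: 851.3396

1. box [0,99]×[0,48]: [(0, 0) (99, 0) (99, 48) (0, 48)]
2. ⊥bis P3·P0 via (30.885,12.955): [(0, 0) (31.0711, 0) (30.3815, 48) (0, 48)]  |A|=1474.8634
3. ⊥bis P3·P1 via (24.815,13.33): [(0, 0) (26.1443, 0) (21.3576, 48) (0, 48)]  |A|=1140.0459
4. ⊥bis P3·P2 via (46.36,21.9): [(0, 0) (26.1443, 0) (21.3576, 48) (0, 48)]  |A|=1140.0459
5. ⊥bis P3·P4 via (54.295,24.84): [(0, 0) (26.1443, 0) (21.3576, 48) (0, 48)]  |A|=1140.0459
6. ⊥bis P3·P5 via (39.865,17.095): [(0, 0) (26.1443, 0) (21.3576, 48) (0, 48)]  |A|=1140.0459
7. ⊥bis P3·P6 via (45.805,14.845): [(0, 0) (26.1443, 0) (21.3576, 48) (0, 48)]  |A|=1140.0459
8. ⊥bis P3·P7 via (27.1,22.265): [(0, 44.2882) (0, 0) (26.1443, 0) (23.6439, 25.0737)]  |A|=851.3396
9. canonical 4-gon: [(0, 44.2882) (0, 0) (26.1443, 0) (23.6439, 25.0737)]
10. shoelace: 851.3396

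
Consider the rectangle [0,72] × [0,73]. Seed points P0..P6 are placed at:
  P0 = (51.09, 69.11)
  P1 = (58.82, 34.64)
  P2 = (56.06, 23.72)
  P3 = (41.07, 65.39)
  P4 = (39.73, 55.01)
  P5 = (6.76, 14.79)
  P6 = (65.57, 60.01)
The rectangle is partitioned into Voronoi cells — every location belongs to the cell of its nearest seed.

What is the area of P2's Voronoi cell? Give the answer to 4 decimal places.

1. box [0,72]×[0,73]: [(0, 0) (72, 0) (72, 73) (0, 73)]
2. ⊥bis P2·P0 via (53.575,46.415): [(0, 40.5488) (0, 0) (72, 0) (72, 48.4325)]  |A|=3203.3244
3. ⊥bis P2·P1 via (57.44,29.18): [(8.6931, 41.5006) (0, 40.5488) (0, 0) (72, 0) (72, 25.5)]  |A|=2477.4334
4. ⊥bis P2·P3 via (48.565,44.555): [(27.1245, 36.8422) (0, 27.0847) (0, 0) (72, 0) (72, 25.5)]  |A|=2265.8095
5. ⊥bis P2·P4 via (47.895,39.365): [(37.8613, 34.1285) (0, 14.369) (0, 0) (72, 0) (72, 25.5)]  |A|=1935.9078
6. ⊥bis P2·P5 via (31.41,19.255): [(37.8613, 34.1285) (29.5058, 29.7678) (34.8978, 0) (72, 0) (72, 25.5)]  |A|=1204.509
7. ⊥bis P2·P6 via (60.815,41.865): [(37.8613, 34.1285) (29.5058, 29.7678) (34.8978, 0) (72, 0) (72, 25.5)]  |A|=1204.509
8. canonical 5-gon: [(37.8613, 34.1285) (29.5058, 29.7678) (34.8978, 0) (72, 0) (72, 25.5)]
9. shoelace: 1204.509

Area of P2's cell: 1204.5090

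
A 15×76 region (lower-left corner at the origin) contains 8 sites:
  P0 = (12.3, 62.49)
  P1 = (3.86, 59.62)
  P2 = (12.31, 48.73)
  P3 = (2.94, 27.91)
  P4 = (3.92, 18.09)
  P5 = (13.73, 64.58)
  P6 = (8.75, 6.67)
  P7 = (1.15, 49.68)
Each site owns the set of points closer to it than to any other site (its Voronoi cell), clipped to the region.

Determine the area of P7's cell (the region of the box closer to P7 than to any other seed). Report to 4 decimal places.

1. box [0,15]×[0,76]: [(0, 0) (15, 0) (15, 76) (0, 76)]
2. ⊥bis P7·P0 via (6.725,56.085): [(0, 61.9385) (0, 0) (15, 0) (15, 48.8823)]  |A|=831.1564
3. ⊥bis P7·P1 via (2.505,54.65): [(11.0502, 52.3203) (0, 55.333) (0, 0) (15, 0) (15, 48.8823)]  |A|=794.6599
4. ⊥bis P7·P2 via (6.73,49.205): [(7.0872, 53.4007) (0, 55.333) (0, 0) (2.5414, 0)]  |A|=263.9332
5. ⊥bis P7·P3 via (2.045,38.795): [(5.8706, 39.1096) (7.0872, 53.4007) (0, 55.333) (0, 38.6269)]  |A|=100.8549
6. ⊥bis P7·P4 via (2.535,33.885): [(5.8706, 39.1096) (7.0872, 53.4007) (0, 55.333) (0, 38.6269)]  |A|=100.8549
7. ⊥bis P7·P5 via (7.44,57.13): [(5.8706, 39.1096) (7.0872, 53.4007) (0, 55.333) (0, 38.6269)]  |A|=100.8549
8. ⊥bis P7·P6 via (4.95,28.175): [(5.8706, 39.1096) (7.0872, 53.4007) (0, 55.333) (0, 38.6269)]  |A|=100.8549
9. canonical 4-gon: [(5.8706, 39.1096) (7.0872, 53.4007) (0, 55.333) (0, 38.6269)]
10. shoelace: 100.8549

Area of P7's cell: 100.8549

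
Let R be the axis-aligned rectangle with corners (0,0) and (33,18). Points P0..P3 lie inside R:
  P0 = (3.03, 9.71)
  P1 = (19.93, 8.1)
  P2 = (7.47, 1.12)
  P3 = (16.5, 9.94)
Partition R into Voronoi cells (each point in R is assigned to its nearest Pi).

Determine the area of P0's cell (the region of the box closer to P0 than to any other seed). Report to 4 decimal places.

1. box [0,33]×[0,18]: [(0, 0) (33, 0) (33, 18) (0, 18)]
2. ⊥bis P0·P1 via (11.48,8.905): [(0, 0) (10.6317, 0) (12.3464, 18) (0, 18)]  |A|=206.8029
3. ⊥bis P0·P2 via (5.25,5.415): [(0, 2.7014) (11.453, 8.6212) (12.3464, 18) (0, 18)]  |A|=145.5048
4. ⊥bis P0·P3 via (9.765,9.825): [(0, 2.7014) (9.8001, 7.7669) (9.6254, 18) (0, 18)]  |A|=124.2133
5. canonical 4-gon: [(0, 2.7014) (9.8001, 7.7669) (9.6254, 18) (0, 18)]
6. shoelace: 124.2133

Area of P0's cell: 124.2133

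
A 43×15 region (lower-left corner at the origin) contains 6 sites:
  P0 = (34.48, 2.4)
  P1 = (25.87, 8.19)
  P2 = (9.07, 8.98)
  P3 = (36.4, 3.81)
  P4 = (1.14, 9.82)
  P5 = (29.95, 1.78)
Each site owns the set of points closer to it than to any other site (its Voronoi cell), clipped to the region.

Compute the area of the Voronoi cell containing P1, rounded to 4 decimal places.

Area of P1's cell: 183.3359

1. box [0,43]×[0,15]: [(0, 0) (43, 0) (43, 15) (0, 15)]
2. ⊥bis P1·P0 via (30.175,5.295): [(0, 0) (26.6143, 0) (36.7014, 15) (0, 15)]  |A|=474.8671
3. ⊥bis P1·P2 via (17.47,8.585): [(17.0663, 0) (26.6143, 0) (36.7014, 15) (17.7717, 15)]  |A|=213.5824
4. ⊥bis P1·P3 via (31.135,6): [(17.0663, 0) (26.6143, 0) (31.9229, 7.8942) (34.8786, 15) (17.7717, 15)]  |A|=207.1063
5. ⊥bis P1·P4 via (13.505,9.005): [(17.0663, 0) (26.6143, 0) (31.9229, 7.8942) (34.8786, 15) (17.7717, 15)]  |A|=207.1063
6. ⊥bis P1·P5 via (27.91,4.985): [(17.0663, 0) (20.0782, 0) (31.5055, 7.2736) (31.9229, 7.8942) (34.8786, 15) (17.7717, 15)]  |A|=183.3359
7. canonical 6-gon: [(17.0663, 0) (20.0782, 0) (31.5055, 7.2736) (31.9229, 7.8942) (34.8786, 15) (17.7717, 15)]
8. shoelace: 183.3359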